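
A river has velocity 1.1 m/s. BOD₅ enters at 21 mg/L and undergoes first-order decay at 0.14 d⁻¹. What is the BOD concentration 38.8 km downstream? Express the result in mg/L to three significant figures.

19.8 mg/L

Travel time t = 38.8 km / 1.1 m/s = 3.88e+04/1.1 = 3.527e+04 s = 0.4082 d.
First-order decay: C = 21·exp(−0.14·0.4082) = 21·0.9444 = 19.83 mg/L.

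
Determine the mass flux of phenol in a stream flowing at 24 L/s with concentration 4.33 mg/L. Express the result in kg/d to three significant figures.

8.98 kg/d

24 L/s = 0.024 m³/s.
Mass flux = Q·C = 0.024 m³/s × 4.33 g/m³ = 0.1039 g/s.
= 0.1039 g/s × 86.4 = 8.979 kg/d.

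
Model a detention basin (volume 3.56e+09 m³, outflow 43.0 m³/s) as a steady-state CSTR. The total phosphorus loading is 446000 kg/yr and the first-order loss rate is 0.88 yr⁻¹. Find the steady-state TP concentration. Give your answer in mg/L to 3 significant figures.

Outflow Q = 43.0 m³/s × 3.156e+07 s/yr = 1.357e+09 m³/yr.
Steady-state CSTR mass balance: W = Q·C + k·V·C, so C = W/(Q + kV).
Q + kV = 1.357e+09 + 0.88·3.56e+09 = 4.49e+09 m³/yr.
C = 446000/4.49e+09 = 9.934e-05 kg/m³ = 0.09934 mg/L.

0.0993 mg/L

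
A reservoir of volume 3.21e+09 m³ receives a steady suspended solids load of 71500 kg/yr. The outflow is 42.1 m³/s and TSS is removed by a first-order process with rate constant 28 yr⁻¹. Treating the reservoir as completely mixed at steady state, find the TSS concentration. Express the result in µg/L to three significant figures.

Outflow Q = 42.1 m³/s × 3.156e+07 s/yr = 1.329e+09 m³/yr.
Steady-state CSTR mass balance: W = Q·C + k·V·C, so C = W/(Q + kV).
Q + kV = 1.329e+09 + 28·3.21e+09 = 9.121e+10 m³/yr.
C = 71500/9.121e+10 = 7.839e-07 kg/m³ = 0.0007839 mg/L = 0.7839 µg/L.

0.784 µg/L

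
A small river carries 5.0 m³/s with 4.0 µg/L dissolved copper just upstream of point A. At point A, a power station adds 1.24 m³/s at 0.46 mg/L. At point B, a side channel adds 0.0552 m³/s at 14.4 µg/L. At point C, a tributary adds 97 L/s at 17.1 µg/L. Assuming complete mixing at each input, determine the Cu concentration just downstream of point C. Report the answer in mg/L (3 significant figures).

0.0927 mg/L

4.0 µg/L = 0.004 mg/L.
After input A: C = (5·0.004 + 1.24·0.46) / 6.24 = 0.09462 mg/L.
14.4 µg/L = 0.0144 mg/L.
After input B: C = (6.24·0.09462 + 0.0552·0.0144) / 6.295 = 0.09391 mg/L.
97 L/s = 0.097 m³/s.
17.1 µg/L = 0.0171 mg/L.
After input C: C = (6.295·0.09391 + 0.097·0.0171) / 6.392 = 0.09275 mg/L.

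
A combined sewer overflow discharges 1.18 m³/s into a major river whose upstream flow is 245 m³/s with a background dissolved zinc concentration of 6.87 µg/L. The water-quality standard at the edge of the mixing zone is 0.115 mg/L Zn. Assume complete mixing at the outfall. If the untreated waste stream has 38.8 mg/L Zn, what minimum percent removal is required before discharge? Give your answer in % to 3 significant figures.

41.8 %

6.87 µg/L = 0.00687 mg/L.
Mass balance: 0.115·246.2 = 1.18·Cₑ + 245·0.00687.
Cₑ = (28.31 − 1.683) / 1.18 = 22.57 mg/L.
Required removal = 1 − 22.57/38.8 = 41.84 %.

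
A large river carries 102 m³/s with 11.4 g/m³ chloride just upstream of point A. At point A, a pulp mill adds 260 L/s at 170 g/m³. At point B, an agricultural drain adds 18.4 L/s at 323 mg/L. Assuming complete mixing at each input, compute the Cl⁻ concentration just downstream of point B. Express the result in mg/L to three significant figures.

11.9 mg/L

260 L/s = 0.26 m³/s.
After input A: C = (102·11.4 + 0.26·170) / 102.3 = 11.8 mg/L.
18.4 L/s = 0.0184 m³/s.
After input B: C = (102.3·11.8 + 0.0184·323) / 102.3 = 11.86 mg/L.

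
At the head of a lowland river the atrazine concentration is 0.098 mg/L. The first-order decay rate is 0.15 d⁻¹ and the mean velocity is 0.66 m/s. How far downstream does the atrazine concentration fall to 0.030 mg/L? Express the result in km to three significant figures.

450 km

From C = C₀·e^(−kt), t = ln(C₀/C)/k = ln(0.098/0.030)/0.15 = 1.184/0.15 = 7.892 d.
Distance = v·t = 0.66 m/s × 6.819e+05 s = 4.5e+05 m = 450 km.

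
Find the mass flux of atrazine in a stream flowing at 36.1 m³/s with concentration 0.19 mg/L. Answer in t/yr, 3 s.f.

Mass flux = Q·C = 36.1 m³/s × 0.19 g/m³ = 6.859 g/s.
= 6.859 g/s × 31.56 = 216.5 t/yr.

216 t/yr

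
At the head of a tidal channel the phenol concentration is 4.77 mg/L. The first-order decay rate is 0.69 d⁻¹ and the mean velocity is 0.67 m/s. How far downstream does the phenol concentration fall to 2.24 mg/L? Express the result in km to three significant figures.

From C = C₀·e^(−kt), t = ln(C₀/C)/k = ln(4.77/2.24)/0.69 = 0.7559/0.69 = 1.095 d.
Distance = v·t = 0.67 m/s × 9.465e+04 s = 6.341e+04 m = 63.41 km.

63.4 km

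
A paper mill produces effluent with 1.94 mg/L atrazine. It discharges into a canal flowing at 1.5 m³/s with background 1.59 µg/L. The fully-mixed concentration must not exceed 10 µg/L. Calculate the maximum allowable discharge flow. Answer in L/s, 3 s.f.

1.59 µg/L = 0.00159 mg/L.
10 µg/L = 0.01 mg/L.
Mass balance at complete mixing: C_std·(Q_w + Q_r) = Q_w·C_e + Q_r·C_b.
Rearranging, Q_w = Q_r·(C_std − C_b)/(C_e − C_std) = 1.5·(0.01 − 0.00159) / (1.94 − 0.01) = 0.006536 m³/s.
= 6.536 L/s.

6.54 L/s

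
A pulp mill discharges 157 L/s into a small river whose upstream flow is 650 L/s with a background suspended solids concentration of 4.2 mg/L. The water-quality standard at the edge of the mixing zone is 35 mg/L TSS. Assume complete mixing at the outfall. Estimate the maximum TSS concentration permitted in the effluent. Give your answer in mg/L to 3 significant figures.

163 mg/L

157 L/s = 0.157 m³/s.
650 L/s = 0.65 m³/s.
Mass balance: 35·0.807 = 0.157·Cₑ + 0.65·4.2.
Cₑ = (28.25 − 2.73) / 0.157 = 162.5 mg/L.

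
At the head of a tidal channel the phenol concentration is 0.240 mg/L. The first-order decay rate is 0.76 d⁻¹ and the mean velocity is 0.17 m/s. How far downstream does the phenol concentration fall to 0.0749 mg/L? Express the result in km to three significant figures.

22.5 km

From C = C₀·e^(−kt), t = ln(C₀/C)/k = ln(0.240/0.0749)/0.76 = 1.164/0.76 = 1.532 d.
Distance = v·t = 0.17 m/s × 1.324e+05 s = 2.251e+04 m = 22.51 km.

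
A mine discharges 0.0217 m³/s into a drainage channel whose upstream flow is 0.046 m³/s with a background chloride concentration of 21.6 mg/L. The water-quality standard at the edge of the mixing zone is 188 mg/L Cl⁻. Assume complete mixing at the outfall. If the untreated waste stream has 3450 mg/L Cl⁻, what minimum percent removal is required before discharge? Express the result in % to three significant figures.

84.3 %

Mass balance: 188·0.0677 = 0.0217·Cₑ + 0.046·21.6.
Cₑ = (12.73 − 0.9936) / 0.0217 = 540.7 mg/L.
Required removal = 1 − 540.7/3450 = 84.33 %.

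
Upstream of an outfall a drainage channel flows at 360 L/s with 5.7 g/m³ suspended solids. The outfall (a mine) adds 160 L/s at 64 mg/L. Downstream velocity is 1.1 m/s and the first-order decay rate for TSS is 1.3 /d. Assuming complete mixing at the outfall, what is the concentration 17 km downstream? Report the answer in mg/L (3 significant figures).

18.7 mg/L

160 L/s = 0.16 m³/s.
360 L/s = 0.36 m³/s.
After complete mixing, C₀ = (0.16·64 + 0.36·5.7) / 0.52 = 23.64 mg/L.
Travel time t = 1.7e+04 m / 1.1 m/s = 1.545e+04 s = 0.1789 d.
C = 23.64·exp(−1.3·0.1789) = 23.64·0.7925 = 18.73 mg/L.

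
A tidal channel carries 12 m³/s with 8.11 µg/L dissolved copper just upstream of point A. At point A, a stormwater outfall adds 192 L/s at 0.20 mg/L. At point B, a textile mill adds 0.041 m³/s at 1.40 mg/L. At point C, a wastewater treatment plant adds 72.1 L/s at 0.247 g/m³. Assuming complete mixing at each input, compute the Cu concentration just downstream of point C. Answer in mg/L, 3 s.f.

8.11 µg/L = 0.00811 mg/L.
192 L/s = 0.192 m³/s.
After input A: C = (12·0.00811 + 0.192·0.2) / 12.19 = 0.01113 mg/L.
After input B: C = (12.19·0.01113 + 0.041·1.4) / 12.23 = 0.01579 mg/L.
72.1 L/s = 0.0721 m³/s.
After input C: C = (12.23·0.01579 + 0.0721·0.247) / 12.31 = 0.01714 mg/L.

0.0171 mg/L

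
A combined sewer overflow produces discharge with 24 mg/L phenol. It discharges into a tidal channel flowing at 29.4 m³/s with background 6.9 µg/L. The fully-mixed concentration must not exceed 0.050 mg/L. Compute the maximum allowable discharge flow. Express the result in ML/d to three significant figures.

4.57 ML/d

6.9 µg/L = 0.0069 mg/L.
Mass balance at complete mixing: C_std·(Q_w + Q_r) = Q_w·C_e + Q_r·C_b.
Rearranging, Q_w = Q_r·(C_std − C_b)/(C_e − C_std) = 29.4·(0.05 − 0.0069) / (24 − 0.05) = 0.05291 m³/s.
= 4.571 ML/d.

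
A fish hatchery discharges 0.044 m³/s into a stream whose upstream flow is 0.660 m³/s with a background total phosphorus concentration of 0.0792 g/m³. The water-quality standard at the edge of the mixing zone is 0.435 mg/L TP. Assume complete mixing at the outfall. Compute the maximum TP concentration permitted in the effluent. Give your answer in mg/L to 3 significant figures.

Mass balance: 0.435·0.704 = 0.044·Cₑ + 0.66·0.0792.
Cₑ = (0.3062 − 0.05227) / 0.044 = 5.772 mg/L.

5.77 mg/L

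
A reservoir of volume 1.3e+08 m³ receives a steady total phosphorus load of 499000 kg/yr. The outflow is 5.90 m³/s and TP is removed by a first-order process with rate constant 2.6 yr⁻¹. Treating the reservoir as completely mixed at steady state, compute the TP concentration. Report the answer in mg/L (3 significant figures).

Outflow Q = 5.90 m³/s × 3.156e+07 s/yr = 1.862e+08 m³/yr.
Steady-state CSTR mass balance: W = Q·C + k·V·C, so C = W/(Q + kV).
Q + kV = 1.862e+08 + 2.6·1.3e+08 = 5.242e+08 m³/yr.
C = 499000/5.242e+08 = 0.0009519 kg/m³ = 0.9519 mg/L.

0.952 mg/L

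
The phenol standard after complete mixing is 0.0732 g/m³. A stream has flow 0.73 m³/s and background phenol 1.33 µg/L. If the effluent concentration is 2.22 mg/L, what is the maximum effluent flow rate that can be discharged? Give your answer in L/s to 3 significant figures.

1.33 µg/L = 0.00133 mg/L.
Mass balance at complete mixing: C_std·(Q_w + Q_r) = Q_w·C_e + Q_r·C_b.
Rearranging, Q_w = Q_r·(C_std − C_b)/(C_e − C_std) = 0.73·(0.0732 − 0.00133) / (2.22 − 0.0732) = 0.02444 m³/s.
= 24.44 L/s.

24.4 L/s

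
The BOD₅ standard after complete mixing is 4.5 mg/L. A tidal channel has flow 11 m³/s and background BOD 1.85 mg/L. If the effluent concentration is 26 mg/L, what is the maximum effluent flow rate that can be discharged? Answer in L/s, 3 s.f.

Mass balance at complete mixing: C_std·(Q_w + Q_r) = Q_w·C_e + Q_r·C_b.
Rearranging, Q_w = Q_r·(C_std − C_b)/(C_e − C_std) = 11·(4.5 − 1.85) / (26 − 4.5) = 1.356 m³/s.
= 1356 L/s.

1360 L/s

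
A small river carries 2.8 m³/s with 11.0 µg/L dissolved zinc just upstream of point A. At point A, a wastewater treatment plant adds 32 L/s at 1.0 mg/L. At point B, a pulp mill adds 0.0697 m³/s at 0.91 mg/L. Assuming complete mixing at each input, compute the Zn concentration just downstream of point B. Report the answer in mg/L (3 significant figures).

0.0435 mg/L

11.0 µg/L = 0.011 mg/L.
32 L/s = 0.032 m³/s.
After input A: C = (2.8·0.011 + 0.032·1) / 2.832 = 0.02218 mg/L.
After input B: C = (2.832·0.02218 + 0.0697·0.91) / 2.902 = 0.0435 mg/L.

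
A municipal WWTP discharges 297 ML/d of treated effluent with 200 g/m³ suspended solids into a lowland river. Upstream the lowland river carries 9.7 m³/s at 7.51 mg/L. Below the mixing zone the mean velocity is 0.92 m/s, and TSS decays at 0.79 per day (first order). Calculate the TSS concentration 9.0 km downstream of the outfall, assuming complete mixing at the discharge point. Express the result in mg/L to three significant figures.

297 ML/d = 3.438 m³/s.
After complete mixing, C₀ = (3.438·200 + 9.7·7.51) / 13.14 = 57.88 mg/L.
Travel time t = 9000 m / 0.92 m/s = 9783 s = 0.1132 d.
C = 57.88·exp(−0.79·0.1132) = 57.88·0.9144 = 52.92 mg/L.

52.9 mg/L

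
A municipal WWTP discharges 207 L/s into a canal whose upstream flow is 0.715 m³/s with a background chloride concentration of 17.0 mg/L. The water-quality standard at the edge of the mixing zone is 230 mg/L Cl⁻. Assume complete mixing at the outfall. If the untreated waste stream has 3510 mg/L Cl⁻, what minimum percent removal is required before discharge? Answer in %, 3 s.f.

207 L/s = 0.207 m³/s.
Mass balance: 230·0.922 = 0.207·Cₑ + 0.715·17.
Cₑ = (212.1 − 12.15) / 0.207 = 965.7 mg/L.
Required removal = 1 − 965.7/3510 = 72.49 %.

72.5 %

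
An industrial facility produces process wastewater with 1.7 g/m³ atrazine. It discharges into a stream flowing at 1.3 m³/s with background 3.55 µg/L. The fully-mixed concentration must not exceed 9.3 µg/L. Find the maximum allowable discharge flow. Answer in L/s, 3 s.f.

4.42 L/s

3.55 µg/L = 0.00355 mg/L.
9.3 µg/L = 0.0093 mg/L.
Mass balance at complete mixing: C_std·(Q_w + Q_r) = Q_w·C_e + Q_r·C_b.
Rearranging, Q_w = Q_r·(C_std − C_b)/(C_e − C_std) = 1.3·(0.0093 − 0.00355) / (1.7 − 0.0093) = 0.004421 m³/s.
= 4.421 L/s.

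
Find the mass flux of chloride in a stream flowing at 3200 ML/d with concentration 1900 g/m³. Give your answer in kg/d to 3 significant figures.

6.08e+06 kg/d

3200 ML/d = 37.04 m³/s.
Mass flux = Q·C = 37.04 m³/s × 1900 g/m³ = 7.037e+04 g/s.
= 7.037e+04 g/s × 86.4 = 6.08e+06 kg/d.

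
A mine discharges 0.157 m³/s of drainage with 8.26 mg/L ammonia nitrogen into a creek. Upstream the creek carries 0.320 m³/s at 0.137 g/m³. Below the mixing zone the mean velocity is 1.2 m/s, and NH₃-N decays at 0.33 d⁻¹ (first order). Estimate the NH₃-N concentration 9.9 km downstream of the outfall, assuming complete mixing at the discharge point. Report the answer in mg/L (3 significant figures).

After complete mixing, C₀ = (0.157·8.26 + 0.32·0.137) / 0.477 = 2.811 mg/L.
Travel time t = 9900 m / 1.2 m/s = 8250 s = 0.09549 d.
C = 2.811·exp(−0.33·0.09549) = 2.811·0.969 = 2.723 mg/L.

2.72 mg/L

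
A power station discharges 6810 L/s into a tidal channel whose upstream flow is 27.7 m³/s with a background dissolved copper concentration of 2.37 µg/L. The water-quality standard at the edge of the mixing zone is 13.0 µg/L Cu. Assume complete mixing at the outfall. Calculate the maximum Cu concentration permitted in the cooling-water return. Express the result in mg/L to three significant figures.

0.0562 mg/L

6810 L/s = 6.81 m³/s.
2.37 µg/L = 0.00237 mg/L.
13.0 µg/L = 0.013 mg/L.
Mass balance: 0.013·34.51 = 6.81·Cₑ + 27.7·0.00237.
Cₑ = (0.4486 − 0.06565) / 6.81 = 0.05624 mg/L.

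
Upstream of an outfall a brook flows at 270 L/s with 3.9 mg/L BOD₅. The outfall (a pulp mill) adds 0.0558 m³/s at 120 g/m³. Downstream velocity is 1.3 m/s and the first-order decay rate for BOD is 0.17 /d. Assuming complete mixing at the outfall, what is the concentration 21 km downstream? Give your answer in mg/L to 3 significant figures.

270 L/s = 0.27 m³/s.
After complete mixing, C₀ = (0.0558·120 + 0.27·3.9) / 0.3258 = 23.78 mg/L.
Travel time t = 2.1e+04 m / 1.3 m/s = 1.615e+04 s = 0.187 d.
C = 23.78·exp(−0.17·0.187) = 23.78·0.9687 = 23.04 mg/L.

23.0 mg/L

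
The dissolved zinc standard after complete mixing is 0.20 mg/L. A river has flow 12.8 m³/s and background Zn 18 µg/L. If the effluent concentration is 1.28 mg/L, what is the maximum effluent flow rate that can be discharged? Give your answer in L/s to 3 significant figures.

2160 L/s

18 µg/L = 0.018 mg/L.
Mass balance at complete mixing: C_std·(Q_w + Q_r) = Q_w·C_e + Q_r·C_b.
Rearranging, Q_w = Q_r·(C_std − C_b)/(C_e − C_std) = 12.8·(0.2 − 0.018) / (1.28 − 0.2) = 2.157 m³/s.
= 2157 L/s.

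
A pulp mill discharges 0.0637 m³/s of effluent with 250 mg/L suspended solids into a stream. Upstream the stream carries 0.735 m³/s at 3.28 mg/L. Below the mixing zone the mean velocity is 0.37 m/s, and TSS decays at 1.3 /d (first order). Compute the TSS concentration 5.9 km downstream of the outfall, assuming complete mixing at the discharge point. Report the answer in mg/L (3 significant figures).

18.1 mg/L

After complete mixing, C₀ = (0.0637·250 + 0.735·3.28) / 0.7987 = 22.96 mg/L.
Travel time t = 5900 m / 0.37 m/s = 1.595e+04 s = 0.1846 d.
C = 22.96·exp(−1.3·0.1846) = 22.96·0.7867 = 18.06 mg/L.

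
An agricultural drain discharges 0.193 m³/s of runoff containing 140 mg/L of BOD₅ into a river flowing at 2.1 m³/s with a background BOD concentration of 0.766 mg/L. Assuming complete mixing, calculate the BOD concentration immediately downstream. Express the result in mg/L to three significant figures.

12.5 mg/L

Conservation of mass across the mixing zone: C = (0.193·140 + 2.1·0.766) / (0.193 + 2.1) = 28.63/2.293 = 12.49 mg/L.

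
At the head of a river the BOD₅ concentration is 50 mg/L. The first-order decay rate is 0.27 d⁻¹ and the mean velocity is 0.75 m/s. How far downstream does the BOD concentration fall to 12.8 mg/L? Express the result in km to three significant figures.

327 km

From C = C₀·e^(−kt), t = ln(C₀/C)/k = ln(50/12.8)/0.27 = 1.363/0.27 = 5.047 d.
Distance = v·t = 0.75 m/s × 4.36e+05 s = 3.27e+05 m = 327 km.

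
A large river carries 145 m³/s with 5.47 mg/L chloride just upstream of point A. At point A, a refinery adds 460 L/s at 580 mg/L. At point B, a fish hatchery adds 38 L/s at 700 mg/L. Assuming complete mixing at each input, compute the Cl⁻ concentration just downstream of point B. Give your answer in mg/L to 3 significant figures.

7.47 mg/L

460 L/s = 0.46 m³/s.
After input A: C = (145·5.47 + 0.46·580) / 145.5 = 7.287 mg/L.
38 L/s = 0.038 m³/s.
After input B: C = (145.5·7.287 + 0.038·700) / 145.5 = 7.468 mg/L.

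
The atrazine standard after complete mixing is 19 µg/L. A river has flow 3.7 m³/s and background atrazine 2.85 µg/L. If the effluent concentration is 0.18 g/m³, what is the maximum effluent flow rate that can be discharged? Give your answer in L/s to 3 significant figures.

371 L/s

2.85 µg/L = 0.00285 mg/L.
19 µg/L = 0.019 mg/L.
Mass balance at complete mixing: C_std·(Q_w + Q_r) = Q_w·C_e + Q_r·C_b.
Rearranging, Q_w = Q_r·(C_std − C_b)/(C_e − C_std) = 3.7·(0.019 − 0.00285) / (0.18 − 0.019) = 0.3711 m³/s.
= 371.1 L/s.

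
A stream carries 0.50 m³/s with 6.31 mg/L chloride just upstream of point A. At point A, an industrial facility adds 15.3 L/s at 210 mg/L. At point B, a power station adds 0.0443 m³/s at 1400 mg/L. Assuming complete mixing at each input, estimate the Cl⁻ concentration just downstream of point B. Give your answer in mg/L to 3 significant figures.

122 mg/L

15.3 L/s = 0.0153 m³/s.
After input A: C = (0.5·6.31 + 0.0153·210) / 0.5153 = 12.36 mg/L.
After input B: C = (0.5153·12.36 + 0.0443·1400) / 0.5596 = 122.2 mg/L.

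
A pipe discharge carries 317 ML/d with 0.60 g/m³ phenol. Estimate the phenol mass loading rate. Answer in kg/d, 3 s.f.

190 kg/d

317 ML/d = 3.669 m³/s.
Mass flux = Q·C = 3.669 m³/s × 0.6 g/m³ = 2.201 g/s.
= 2.201 g/s × 86.4 = 190.2 kg/d.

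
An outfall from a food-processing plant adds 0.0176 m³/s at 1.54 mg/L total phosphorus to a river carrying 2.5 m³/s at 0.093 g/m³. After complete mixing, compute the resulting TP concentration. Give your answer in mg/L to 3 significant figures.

0.103 mg/L

Flow-weighted mixing gives C = (0.0176·1.54 + 2.5·0.093) / (0.0176 + 2.5) = 0.2596/2.518 = 0.1031 mg/L.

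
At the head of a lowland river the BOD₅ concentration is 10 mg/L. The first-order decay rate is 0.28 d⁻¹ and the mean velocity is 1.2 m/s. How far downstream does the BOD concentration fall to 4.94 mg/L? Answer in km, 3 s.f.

From C = C₀·e^(−kt), t = ln(C₀/C)/k = ln(10/4.94)/0.28 = 0.7052/0.28 = 2.519 d.
Distance = v·t = 1.2 m/s × 2.176e+05 s = 2.611e+05 m = 261.1 km.

261 km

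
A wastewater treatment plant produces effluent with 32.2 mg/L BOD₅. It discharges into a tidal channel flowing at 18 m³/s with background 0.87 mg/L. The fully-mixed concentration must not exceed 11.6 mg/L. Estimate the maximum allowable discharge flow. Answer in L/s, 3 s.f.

Mass balance at complete mixing: C_std·(Q_w + Q_r) = Q_w·C_e + Q_r·C_b.
Rearranging, Q_w = Q_r·(C_std − C_b)/(C_e − C_std) = 18·(11.6 − 0.87) / (32.2 − 11.6) = 9.376 m³/s.
= 9376 L/s.

9380 L/s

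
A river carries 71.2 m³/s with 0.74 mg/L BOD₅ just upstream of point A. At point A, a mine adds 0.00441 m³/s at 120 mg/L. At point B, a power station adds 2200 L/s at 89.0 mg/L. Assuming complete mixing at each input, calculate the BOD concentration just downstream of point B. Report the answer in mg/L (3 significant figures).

After input A: C = (71.2·0.74 + 0.00441·120) / 71.2 = 0.7474 mg/L.
2200 L/s = 2.2 m³/s.
After input B: C = (71.2·0.7474 + 2.2·89) / 73.4 = 3.392 mg/L.

3.39 mg/L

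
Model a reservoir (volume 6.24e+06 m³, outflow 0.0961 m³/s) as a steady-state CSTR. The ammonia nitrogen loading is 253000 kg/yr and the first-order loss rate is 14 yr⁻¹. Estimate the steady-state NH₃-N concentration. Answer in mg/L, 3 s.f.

Outflow Q = 0.0961 m³/s × 3.156e+07 s/yr = 3.033e+06 m³/yr.
Steady-state CSTR mass balance: W = Q·C + k·V·C, so C = W/(Q + kV).
Q + kV = 3.033e+06 + 14·6.24e+06 = 9.039e+07 m³/yr.
C = 253000/9.039e+07 = 0.002799 kg/m³ = 2.799 mg/L.

2.80 mg/L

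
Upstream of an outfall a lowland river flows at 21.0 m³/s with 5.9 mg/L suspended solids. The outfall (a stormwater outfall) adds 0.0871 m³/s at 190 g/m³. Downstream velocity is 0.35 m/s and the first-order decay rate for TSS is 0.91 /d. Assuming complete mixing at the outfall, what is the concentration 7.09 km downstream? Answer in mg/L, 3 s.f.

5.38 mg/L

After complete mixing, C₀ = (0.0871·190 + 21·5.9) / 21.09 = 6.66 mg/L.
Travel time t = 7090 m / 0.35 m/s = 2.026e+04 s = 0.2345 d.
C = 6.66·exp(−0.91·0.2345) = 6.66·0.8079 = 5.381 mg/L.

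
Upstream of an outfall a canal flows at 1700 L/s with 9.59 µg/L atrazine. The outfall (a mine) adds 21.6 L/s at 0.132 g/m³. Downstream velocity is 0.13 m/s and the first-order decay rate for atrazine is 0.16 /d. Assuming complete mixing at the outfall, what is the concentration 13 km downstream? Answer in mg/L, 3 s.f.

0.00924 mg/L

21.6 L/s = 0.0216 m³/s.
1700 L/s = 1.7 m³/s.
9.59 µg/L = 0.00959 mg/L.
After complete mixing, C₀ = (0.0216·0.132 + 1.7·0.00959) / 1.722 = 0.01113 mg/L.
Travel time t = 1.3e+04 m / 0.13 m/s = 1e+05 s = 1.157 d.
C = 0.01113·exp(−0.16·1.157) = 0.01113·0.831 = 0.009245 mg/L.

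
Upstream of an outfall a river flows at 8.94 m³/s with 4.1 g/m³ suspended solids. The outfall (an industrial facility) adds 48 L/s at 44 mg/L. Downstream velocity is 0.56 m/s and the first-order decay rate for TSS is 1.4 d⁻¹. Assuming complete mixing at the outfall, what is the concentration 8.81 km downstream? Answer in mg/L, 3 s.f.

3.34 mg/L

48 L/s = 0.048 m³/s.
After complete mixing, C₀ = (0.048·44 + 8.94·4.1) / 8.988 = 4.313 mg/L.
Travel time t = 8810 m / 0.56 m/s = 1.573e+04 s = 0.1821 d.
C = 4.313·exp(−1.4·0.1821) = 4.313·0.775 = 3.343 mg/L.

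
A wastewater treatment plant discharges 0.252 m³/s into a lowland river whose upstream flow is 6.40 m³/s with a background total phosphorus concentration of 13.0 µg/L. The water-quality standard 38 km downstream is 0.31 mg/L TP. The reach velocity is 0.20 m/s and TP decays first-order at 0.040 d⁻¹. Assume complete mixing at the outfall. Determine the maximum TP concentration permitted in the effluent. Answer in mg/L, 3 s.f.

8.61 mg/L

13.0 µg/L = 0.013 mg/L.
Travel time to the compliance point: t = 3.8e+04/0.20 = 1.9e+05 s = 2.199 d; decay factor exp(−0.040·2.199) = 0.9158.
So the concentration just after mixing may be at most 0.31/0.9158 = 0.3385 mg/L.
Mass balance: 0.3385·6.652 = 0.252·Cₑ + 6.4·0.013.
Cₑ = (2.252 − 0.0832) / 0.252 = 8.605 mg/L.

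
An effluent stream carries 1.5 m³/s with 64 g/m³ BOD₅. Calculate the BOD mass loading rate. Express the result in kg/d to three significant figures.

8290 kg/d

Mass flux = Q·C = 1.5 m³/s × 64 g/m³ = 96 g/s.
= 96 g/s × 86.4 = 8294 kg/d.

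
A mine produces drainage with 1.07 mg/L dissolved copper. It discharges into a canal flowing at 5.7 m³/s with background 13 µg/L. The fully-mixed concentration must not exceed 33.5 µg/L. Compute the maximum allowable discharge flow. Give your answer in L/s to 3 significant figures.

113 L/s

13 µg/L = 0.013 mg/L.
33.5 µg/L = 0.0335 mg/L.
Mass balance at complete mixing: C_std·(Q_w + Q_r) = Q_w·C_e + Q_r·C_b.
Rearranging, Q_w = Q_r·(C_std − C_b)/(C_e − C_std) = 5.7·(0.0335 − 0.013) / (1.07 − 0.0335) = 0.1127 m³/s.
= 112.7 L/s.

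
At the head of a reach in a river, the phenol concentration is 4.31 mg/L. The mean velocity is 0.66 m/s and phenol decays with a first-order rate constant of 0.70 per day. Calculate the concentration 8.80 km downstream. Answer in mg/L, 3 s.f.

Travel time t = 8.80 km / 0.66 m/s = 8800/0.66 = 1.333e+04 s = 0.1543 d.
First-order decay: C = 4.31·exp(−0.70·0.1543) = 4.31·0.8976 = 3.869 mg/L.

3.87 mg/L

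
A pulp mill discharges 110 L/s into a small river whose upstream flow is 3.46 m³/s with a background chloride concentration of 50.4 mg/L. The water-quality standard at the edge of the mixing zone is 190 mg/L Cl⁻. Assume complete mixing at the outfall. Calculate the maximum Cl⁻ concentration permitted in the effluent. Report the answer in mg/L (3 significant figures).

4580 mg/L

110 L/s = 0.11 m³/s.
Mass balance: 190·3.57 = 0.11·Cₑ + 3.46·50.4.
Cₑ = (678.3 − 174.4) / 0.11 = 4581 mg/L.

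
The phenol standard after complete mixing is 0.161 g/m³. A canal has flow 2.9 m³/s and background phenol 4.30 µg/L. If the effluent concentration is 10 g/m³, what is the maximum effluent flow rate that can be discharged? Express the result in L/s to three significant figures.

46.2 L/s

4.30 µg/L = 0.0043 mg/L.
Mass balance at complete mixing: C_std·(Q_w + Q_r) = Q_w·C_e + Q_r·C_b.
Rearranging, Q_w = Q_r·(C_std − C_b)/(C_e − C_std) = 2.9·(0.161 − 0.0043) / (10 − 0.161) = 0.04619 m³/s.
= 46.19 L/s.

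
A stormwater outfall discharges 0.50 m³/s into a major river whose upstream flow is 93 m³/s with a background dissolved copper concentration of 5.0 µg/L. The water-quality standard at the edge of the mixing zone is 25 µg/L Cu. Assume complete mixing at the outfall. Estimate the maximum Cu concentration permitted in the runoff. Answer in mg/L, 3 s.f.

5.0 µg/L = 0.005 mg/L.
25 µg/L = 0.025 mg/L.
Mass balance: 0.025·93.5 = 0.5·Cₑ + 93·0.005.
Cₑ = (2.337 − 0.465) / 0.5 = 3.745 mg/L.

3.74 mg/L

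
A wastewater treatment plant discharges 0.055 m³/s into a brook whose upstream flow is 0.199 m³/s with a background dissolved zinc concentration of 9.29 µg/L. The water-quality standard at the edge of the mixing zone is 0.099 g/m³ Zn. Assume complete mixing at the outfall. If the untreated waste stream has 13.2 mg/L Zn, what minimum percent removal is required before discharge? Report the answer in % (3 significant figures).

9.29 µg/L = 0.00929 mg/L.
Mass balance: 0.099·0.254 = 0.055·Cₑ + 0.199·0.00929.
Cₑ = (0.02515 − 0.001849) / 0.055 = 0.4236 mg/L.
Required removal = 1 − 0.4236/13.2 = 96.79 %.

96.8 %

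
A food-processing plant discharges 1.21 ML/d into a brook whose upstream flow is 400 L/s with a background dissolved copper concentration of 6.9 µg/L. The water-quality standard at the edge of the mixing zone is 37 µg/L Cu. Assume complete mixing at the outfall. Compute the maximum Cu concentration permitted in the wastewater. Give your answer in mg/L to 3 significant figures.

0.897 mg/L

1.21 ML/d = 0.014 m³/s.
400 L/s = 0.4 m³/s.
6.9 µg/L = 0.0069 mg/L.
37 µg/L = 0.037 mg/L.
Mass balance: 0.037·0.414 = 0.014·Cₑ + 0.4·0.0069.
Cₑ = (0.01532 − 0.00276) / 0.014 = 0.8967 mg/L.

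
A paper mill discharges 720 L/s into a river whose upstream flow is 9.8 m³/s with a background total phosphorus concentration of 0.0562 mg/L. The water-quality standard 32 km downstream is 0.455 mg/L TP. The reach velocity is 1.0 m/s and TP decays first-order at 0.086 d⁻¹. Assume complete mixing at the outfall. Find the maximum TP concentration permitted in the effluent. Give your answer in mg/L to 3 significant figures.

720 L/s = 0.72 m³/s.
Travel time to the compliance point: t = 3.2e+04/1.0 = 3.2e+04 s = 0.3704 d; decay factor exp(−0.086·0.3704) = 0.9687.
So the concentration just after mixing may be at most 0.455/0.9687 = 0.4697 mg/L.
Mass balance: 0.4697·10.52 = 0.72·Cₑ + 9.8·0.0562.
Cₑ = (4.942 − 0.5508) / 0.72 = 6.098 mg/L.

6.10 mg/L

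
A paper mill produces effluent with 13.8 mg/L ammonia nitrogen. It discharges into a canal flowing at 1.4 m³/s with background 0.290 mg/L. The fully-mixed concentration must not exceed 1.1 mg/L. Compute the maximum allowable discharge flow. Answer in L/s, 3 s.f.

Mass balance at complete mixing: C_std·(Q_w + Q_r) = Q_w·C_e + Q_r·C_b.
Rearranging, Q_w = Q_r·(C_std − C_b)/(C_e − C_std) = 1.4·(1.1 − 0.29) / (13.8 − 1.1) = 0.08929 m³/s.
= 89.29 L/s.

89.3 L/s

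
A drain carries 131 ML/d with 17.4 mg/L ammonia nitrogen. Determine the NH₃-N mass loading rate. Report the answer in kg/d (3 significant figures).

131 ML/d = 1.516 m³/s.
Mass flux = Q·C = 1.516 m³/s × 17.4 g/m³ = 26.38 g/s.
= 26.38 g/s × 86.4 = 2279 kg/d.

2280 kg/d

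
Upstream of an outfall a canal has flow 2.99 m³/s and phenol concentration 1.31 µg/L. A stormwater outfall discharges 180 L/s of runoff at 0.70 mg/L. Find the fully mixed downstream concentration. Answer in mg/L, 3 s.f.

0.0410 mg/L

180 L/s = 0.18 m³/s.
1.31 µg/L = 0.00131 mg/L.
Flow-weighted mixing gives C = (0.18·0.7 + 2.99·0.00131) / (0.18 + 2.99) = 0.1299/3.17 = 0.04098 mg/L.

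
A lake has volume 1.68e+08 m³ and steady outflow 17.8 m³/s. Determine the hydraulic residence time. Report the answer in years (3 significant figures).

Q = 17.8 m³/s × 3.156e+07 s/yr = 5.617e+08 m³/yr.
Hydraulic residence time τ = V/Q = 1.68e+08/5.617e+08 = 0.2991 yr.

0.299 yr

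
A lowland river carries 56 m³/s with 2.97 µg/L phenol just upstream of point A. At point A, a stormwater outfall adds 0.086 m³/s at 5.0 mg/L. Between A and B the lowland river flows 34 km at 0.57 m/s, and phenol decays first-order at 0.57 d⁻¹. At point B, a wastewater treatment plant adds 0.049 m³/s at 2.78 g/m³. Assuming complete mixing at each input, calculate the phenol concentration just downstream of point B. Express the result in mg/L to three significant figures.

2.97 µg/L = 0.00297 mg/L.
After input A: C = (56·0.00297 + 0.086·5) / 56.09 = 0.01063 mg/L.
Over the 34 km reach to input B (t = 5.965e+04 s = 0.6904 d), decay gives C = 0.01063·exp(−0.57·0.6904) = 0.007173 mg/L.
After input B: C = (56.09·0.007173 + 0.049·2.78) / 56.13 = 0.009594 mg/L.

0.00959 mg/L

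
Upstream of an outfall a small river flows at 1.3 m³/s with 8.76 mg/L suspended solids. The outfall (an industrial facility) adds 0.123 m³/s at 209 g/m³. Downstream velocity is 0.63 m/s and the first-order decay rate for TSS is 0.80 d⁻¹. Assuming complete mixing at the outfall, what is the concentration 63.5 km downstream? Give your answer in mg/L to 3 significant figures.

10.3 mg/L

After complete mixing, C₀ = (0.123·209 + 1.3·8.76) / 1.423 = 26.07 mg/L.
Travel time t = 6.35e+04 m / 0.63 m/s = 1.008e+05 s = 1.167 d.
C = 26.07·exp(−0.80·1.167) = 26.07·0.3933 = 10.25 mg/L.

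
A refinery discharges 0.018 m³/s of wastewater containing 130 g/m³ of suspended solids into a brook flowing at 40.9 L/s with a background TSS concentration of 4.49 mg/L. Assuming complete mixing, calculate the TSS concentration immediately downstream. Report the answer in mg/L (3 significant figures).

40.9 L/s = 0.0409 m³/s.
By mass balance at complete mixing, C = (0.018·130 + 0.0409·4.49) / (0.018 + 0.0409) = 2.524/0.0589 = 42.85 mg/L.

42.8 mg/L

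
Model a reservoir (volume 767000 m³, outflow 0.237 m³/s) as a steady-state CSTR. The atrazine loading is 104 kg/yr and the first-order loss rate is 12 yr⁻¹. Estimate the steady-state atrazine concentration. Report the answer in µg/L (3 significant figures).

6.23 µg/L

Outflow Q = 0.237 m³/s × 3.156e+07 s/yr = 7.479e+06 m³/yr.
Steady-state CSTR mass balance: W = Q·C + k·V·C, so C = W/(Q + kV).
Q + kV = 7.479e+06 + 12·767000 = 1.668e+07 m³/yr.
C = 104/1.668e+07 = 6.234e-06 kg/m³ = 0.006234 mg/L = 6.234 µg/L.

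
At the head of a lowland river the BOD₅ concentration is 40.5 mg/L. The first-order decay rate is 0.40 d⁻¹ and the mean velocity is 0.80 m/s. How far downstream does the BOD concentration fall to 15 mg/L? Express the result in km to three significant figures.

From C = C₀·e^(−kt), t = ln(C₀/C)/k = ln(40.5/15)/0.40 = 0.9933/0.40 = 2.483 d.
Distance = v·t = 0.80 m/s × 2.145e+05 s = 1.716e+05 m = 171.6 km.

172 km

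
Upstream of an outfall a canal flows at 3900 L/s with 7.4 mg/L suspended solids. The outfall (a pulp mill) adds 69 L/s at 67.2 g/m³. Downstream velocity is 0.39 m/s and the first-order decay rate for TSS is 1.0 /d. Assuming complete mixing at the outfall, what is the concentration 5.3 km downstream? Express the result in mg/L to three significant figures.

7.21 mg/L

69 L/s = 0.069 m³/s.
3900 L/s = 3.9 m³/s.
After complete mixing, C₀ = (0.069·67.2 + 3.9·7.4) / 3.969 = 8.44 mg/L.
Travel time t = 5300 m / 0.39 m/s = 1.359e+04 s = 0.1573 d.
C = 8.44·exp(−1.0·0.1573) = 8.44·0.8545 = 7.211 mg/L.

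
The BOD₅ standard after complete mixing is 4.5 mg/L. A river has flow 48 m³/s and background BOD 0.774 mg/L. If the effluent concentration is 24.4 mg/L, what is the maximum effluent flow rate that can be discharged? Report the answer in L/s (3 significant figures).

Mass balance at complete mixing: C_std·(Q_w + Q_r) = Q_w·C_e + Q_r·C_b.
Rearranging, Q_w = Q_r·(C_std − C_b)/(C_e − C_std) = 48·(4.5 − 0.774) / (24.4 − 4.5) = 8.987 m³/s.
= 8987 L/s.

8990 L/s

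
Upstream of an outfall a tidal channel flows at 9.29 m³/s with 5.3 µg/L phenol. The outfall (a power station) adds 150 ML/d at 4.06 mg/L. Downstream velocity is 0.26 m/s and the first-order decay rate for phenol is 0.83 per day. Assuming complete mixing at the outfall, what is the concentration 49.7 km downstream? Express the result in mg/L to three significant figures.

150 ML/d = 1.736 m³/s.
5.3 µg/L = 0.0053 mg/L.
After complete mixing, C₀ = (1.736·4.06 + 9.29·0.0053) / 11.03 = 0.6437 mg/L.
Travel time t = 4.97e+04 m / 0.26 m/s = 1.912e+05 s = 2.212 d.
C = 0.6437·exp(−0.83·2.212) = 0.6437·0.1594 = 0.1026 mg/L.

0.103 mg/L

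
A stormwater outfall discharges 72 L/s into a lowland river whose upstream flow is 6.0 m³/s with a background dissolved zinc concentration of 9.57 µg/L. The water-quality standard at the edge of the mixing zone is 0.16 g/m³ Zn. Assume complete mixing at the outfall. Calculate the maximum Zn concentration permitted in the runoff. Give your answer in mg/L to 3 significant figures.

12.7 mg/L

72 L/s = 0.072 m³/s.
9.57 µg/L = 0.00957 mg/L.
Mass balance: 0.16·6.072 = 0.072·Cₑ + 6·0.00957.
Cₑ = (0.9715 − 0.05742) / 0.072 = 12.7 mg/L.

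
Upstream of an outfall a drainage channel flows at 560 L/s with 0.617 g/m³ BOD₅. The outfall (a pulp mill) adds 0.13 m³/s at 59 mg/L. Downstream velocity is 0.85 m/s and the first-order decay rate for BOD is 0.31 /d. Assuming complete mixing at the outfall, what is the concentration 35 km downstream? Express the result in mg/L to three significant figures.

560 L/s = 0.56 m³/s.
After complete mixing, C₀ = (0.13·59 + 0.56·0.617) / 0.69 = 11.62 mg/L.
Travel time t = 3.5e+04 m / 0.85 m/s = 4.118e+04 s = 0.4766 d.
C = 11.62·exp(−0.31·0.4766) = 11.62·0.8627 = 10.02 mg/L.

10.0 mg/L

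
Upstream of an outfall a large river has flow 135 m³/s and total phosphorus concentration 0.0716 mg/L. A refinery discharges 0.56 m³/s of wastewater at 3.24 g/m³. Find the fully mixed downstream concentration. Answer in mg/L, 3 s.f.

By mass balance at complete mixing, C = (0.56·3.24 + 135·0.0716) / (0.56 + 135) = 11.48/135.6 = 0.08469 mg/L.

0.0847 mg/L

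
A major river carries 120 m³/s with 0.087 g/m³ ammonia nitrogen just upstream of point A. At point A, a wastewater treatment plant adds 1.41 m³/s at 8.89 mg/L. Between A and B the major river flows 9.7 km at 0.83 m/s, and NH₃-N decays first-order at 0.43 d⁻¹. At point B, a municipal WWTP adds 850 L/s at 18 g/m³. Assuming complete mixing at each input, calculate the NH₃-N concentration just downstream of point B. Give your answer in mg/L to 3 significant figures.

0.302 mg/L

After input A: C = (120·0.087 + 1.41·8.89) / 121.4 = 0.1892 mg/L.
Over the 9.7 km reach to input B (t = 1.169e+04 s = 0.1353 d), decay gives C = 0.1892·exp(−0.43·0.1353) = 0.1785 mg/L.
850 L/s = 0.85 m³/s.
After input B: C = (121.4·0.1785 + 0.85·18) / 122.3 = 0.3024 mg/L.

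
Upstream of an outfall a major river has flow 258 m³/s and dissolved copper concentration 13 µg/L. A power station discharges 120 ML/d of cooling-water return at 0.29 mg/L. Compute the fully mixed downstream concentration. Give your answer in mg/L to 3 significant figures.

120 ML/d = 1.389 m³/s.
13 µg/L = 0.013 mg/L.
Flow-weighted mixing gives C = (1.389·0.29 + 258·0.013) / (1.389 + 258) = 3.757/259.4 = 0.01448 mg/L.

0.0145 mg/L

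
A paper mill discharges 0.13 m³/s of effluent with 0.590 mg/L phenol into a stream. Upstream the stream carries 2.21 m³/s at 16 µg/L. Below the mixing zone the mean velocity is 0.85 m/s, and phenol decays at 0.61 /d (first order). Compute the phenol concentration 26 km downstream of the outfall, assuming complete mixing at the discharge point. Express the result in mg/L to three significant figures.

16 µg/L = 0.016 mg/L.
After complete mixing, C₀ = (0.13·0.59 + 2.21·0.016) / 2.34 = 0.04789 mg/L.
Travel time t = 2.6e+04 m / 0.85 m/s = 3.059e+04 s = 0.354 d.
C = 0.04789·exp(−0.61·0.354) = 0.04789·0.8058 = 0.03859 mg/L.

0.0386 mg/L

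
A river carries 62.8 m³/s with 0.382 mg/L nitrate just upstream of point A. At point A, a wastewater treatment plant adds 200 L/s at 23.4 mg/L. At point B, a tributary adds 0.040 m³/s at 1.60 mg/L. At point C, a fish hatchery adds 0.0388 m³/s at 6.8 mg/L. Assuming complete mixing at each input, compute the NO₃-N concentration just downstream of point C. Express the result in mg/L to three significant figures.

200 L/s = 0.2 m³/s.
After input A: C = (62.8·0.382 + 0.2·23.4) / 63 = 0.4551 mg/L.
After input B: C = (63·0.4551 + 0.04·1.6) / 63.04 = 0.4558 mg/L.
After input C: C = (63.04·0.4558 + 0.0388·6.8) / 63.08 = 0.4597 mg/L.

0.460 mg/L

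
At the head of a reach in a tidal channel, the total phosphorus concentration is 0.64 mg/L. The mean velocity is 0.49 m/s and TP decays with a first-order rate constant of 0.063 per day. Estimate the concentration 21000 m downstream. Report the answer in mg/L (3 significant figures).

Travel time t = 21000 m / 0.49 m/s = 2.1e+04/0.49 = 4.286e+04 s = 0.496 d.
First-order decay: C = 0.64·exp(−0.063·0.496) = 0.64·0.9692 = 0.6203 mg/L.

0.620 mg/L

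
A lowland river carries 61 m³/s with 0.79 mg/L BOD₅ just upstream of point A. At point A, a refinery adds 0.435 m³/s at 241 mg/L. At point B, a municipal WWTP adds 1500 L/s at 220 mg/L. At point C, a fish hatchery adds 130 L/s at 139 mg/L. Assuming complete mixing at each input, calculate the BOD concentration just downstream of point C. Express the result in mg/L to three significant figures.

7.95 mg/L

After input A: C = (61·0.79 + 0.435·241) / 61.44 = 2.491 mg/L.
1500 L/s = 1.5 m³/s.
After input B: C = (61.44·2.491 + 1.5·220) / 62.94 = 7.675 mg/L.
130 L/s = 0.13 m³/s.
After input C: C = (62.94·7.675 + 0.13·139) / 63.07 = 7.946 mg/L.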